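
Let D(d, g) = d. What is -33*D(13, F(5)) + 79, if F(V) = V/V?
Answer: -350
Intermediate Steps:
F(V) = 1
-33*D(13, F(5)) + 79 = -33*13 + 79 = -429 + 79 = -350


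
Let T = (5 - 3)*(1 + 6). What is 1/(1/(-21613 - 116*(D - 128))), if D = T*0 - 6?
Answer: -6069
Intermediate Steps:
T = 14 (T = 2*7 = 14)
D = -6 (D = 14*0 - 6 = 0 - 6 = -6)
1/(1/(-21613 - 116*(D - 128))) = 1/(1/(-21613 - 116*(-6 - 128))) = 1/(1/(-21613 - 116*(-134))) = 1/(1/(-21613 + 15544)) = 1/(1/(-6069)) = 1/(-1/6069) = -6069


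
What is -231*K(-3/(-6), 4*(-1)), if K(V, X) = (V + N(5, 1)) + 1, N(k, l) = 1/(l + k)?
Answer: -385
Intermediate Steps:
N(k, l) = 1/(k + l)
K(V, X) = 7/6 + V (K(V, X) = (V + 1/(5 + 1)) + 1 = (V + 1/6) + 1 = (V + ⅙) + 1 = (⅙ + V) + 1 = 7/6 + V)
-231*K(-3/(-6), 4*(-1)) = -231*(7/6 - 3/(-6)) = -231*(7/6 - 3*(-⅙)) = -231*(7/6 + ½) = -231*5/3 = -385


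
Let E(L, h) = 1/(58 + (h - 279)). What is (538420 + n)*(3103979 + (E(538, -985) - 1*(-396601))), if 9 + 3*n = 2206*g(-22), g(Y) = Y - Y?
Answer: 2273034768384743/1206 ≈ 1.8848e+12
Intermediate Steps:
E(L, h) = 1/(-221 + h) (E(L, h) = 1/(58 + (-279 + h)) = 1/(-221 + h))
g(Y) = 0
n = -3 (n = -3 + (2206*0)/3 = -3 + (1/3)*0 = -3 + 0 = -3)
(538420 + n)*(3103979 + (E(538, -985) - 1*(-396601))) = (538420 - 3)*(3103979 + (1/(-221 - 985) - 1*(-396601))) = 538417*(3103979 + (1/(-1206) + 396601)) = 538417*(3103979 + (-1/1206 + 396601)) = 538417*(3103979 + 478300805/1206) = 538417*(4221699479/1206) = 2273034768384743/1206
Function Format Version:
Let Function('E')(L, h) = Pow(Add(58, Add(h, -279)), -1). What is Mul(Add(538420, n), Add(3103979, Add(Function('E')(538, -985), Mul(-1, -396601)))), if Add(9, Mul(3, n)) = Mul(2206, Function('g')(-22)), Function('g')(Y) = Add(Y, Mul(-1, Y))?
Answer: Rational(2273034768384743, 1206) ≈ 1.8848e+12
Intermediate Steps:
Function('E')(L, h) = Pow(Add(-221, h), -1) (Function('E')(L, h) = Pow(Add(58, Add(-279, h)), -1) = Pow(Add(-221, h), -1))
Function('g')(Y) = 0
n = -3 (n = Add(-3, Mul(Rational(1, 3), Mul(2206, 0))) = Add(-3, Mul(Rational(1, 3), 0)) = Add(-3, 0) = -3)
Mul(Add(538420, n), Add(3103979, Add(Function('E')(538, -985), Mul(-1, -396601)))) = Mul(Add(538420, -3), Add(3103979, Add(Pow(Add(-221, -985), -1), Mul(-1, -396601)))) = Mul(538417, Add(3103979, Add(Pow(-1206, -1), 396601))) = Mul(538417, Add(3103979, Add(Rational(-1, 1206), 396601))) = Mul(538417, Add(3103979, Rational(478300805, 1206))) = Mul(538417, Rational(4221699479, 1206)) = Rational(2273034768384743, 1206)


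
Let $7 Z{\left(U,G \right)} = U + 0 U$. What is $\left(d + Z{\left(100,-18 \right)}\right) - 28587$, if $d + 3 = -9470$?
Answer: $- \frac{266320}{7} \approx -38046.0$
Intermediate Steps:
$d = -9473$ ($d = -3 - 9470 = -9473$)
$Z{\left(U,G \right)} = \frac{U}{7}$ ($Z{\left(U,G \right)} = \frac{U + 0 U}{7} = \frac{U + 0}{7} = \frac{U}{7}$)
$\left(d + Z{\left(100,-18 \right)}\right) - 28587 = \left(-9473 + \frac{1}{7} \cdot 100\right) - 28587 = \left(-9473 + \frac{100}{7}\right) - 28587 = - \frac{66211}{7} - 28587 = - \frac{266320}{7}$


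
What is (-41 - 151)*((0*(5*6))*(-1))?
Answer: 0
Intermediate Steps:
(-41 - 151)*((0*(5*6))*(-1)) = -192*0*30*(-1) = -0*(-1) = -192*0 = 0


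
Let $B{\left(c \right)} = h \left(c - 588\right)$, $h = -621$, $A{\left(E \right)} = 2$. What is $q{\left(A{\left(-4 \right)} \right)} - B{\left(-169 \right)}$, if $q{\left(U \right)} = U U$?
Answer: $-470093$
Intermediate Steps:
$q{\left(U \right)} = U^{2}$
$B{\left(c \right)} = 365148 - 621 c$ ($B{\left(c \right)} = - 621 \left(c - 588\right) = - 621 \left(-588 + c\right) = 365148 - 621 c$)
$q{\left(A{\left(-4 \right)} \right)} - B{\left(-169 \right)} = 2^{2} - \left(365148 - -104949\right) = 4 - \left(365148 + 104949\right) = 4 - 470097 = -470093$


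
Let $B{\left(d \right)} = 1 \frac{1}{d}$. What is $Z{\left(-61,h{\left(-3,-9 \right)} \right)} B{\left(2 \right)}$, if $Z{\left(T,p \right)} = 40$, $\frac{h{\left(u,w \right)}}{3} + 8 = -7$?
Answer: $20$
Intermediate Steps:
$h{\left(u,w \right)} = -45$ ($h{\left(u,w \right)} = -24 + 3 \left(-7\right) = -24 - 21 = -45$)
$B{\left(d \right)} = \frac{1}{d}$
$Z{\left(-61,h{\left(-3,-9 \right)} \right)} B{\left(2 \right)} = \frac{40}{2} = 40 \cdot \frac{1}{2} = 20$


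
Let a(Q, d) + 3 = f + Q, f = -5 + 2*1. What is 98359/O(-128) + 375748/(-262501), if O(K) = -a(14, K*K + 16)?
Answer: -25822341843/2100008 ≈ -12296.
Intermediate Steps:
f = -3 (f = -5 + 2 = -3)
a(Q, d) = -6 + Q (a(Q, d) = -3 + (-3 + Q) = -6 + Q)
O(K) = -8 (O(K) = -(-6 + 14) = -1*8 = -8)
98359/O(-128) + 375748/(-262501) = 98359/(-8) + 375748/(-262501) = 98359*(-1/8) + 375748*(-1/262501) = -98359/8 - 375748/262501 = -25822341843/2100008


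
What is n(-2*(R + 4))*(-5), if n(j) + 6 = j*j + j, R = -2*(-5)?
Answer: -3750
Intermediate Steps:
R = 10
n(j) = -6 + j + j² (n(j) = -6 + (j*j + j) = -6 + (j² + j) = -6 + (j + j²) = -6 + j + j²)
n(-2*(R + 4))*(-5) = (-6 - 2*(10 + 4) + (-2*(10 + 4))²)*(-5) = (-6 - 2*14 + (-2*14)²)*(-5) = (-6 - 28 + (-28)²)*(-5) = (-6 - 28 + 784)*(-5) = 750*(-5) = -3750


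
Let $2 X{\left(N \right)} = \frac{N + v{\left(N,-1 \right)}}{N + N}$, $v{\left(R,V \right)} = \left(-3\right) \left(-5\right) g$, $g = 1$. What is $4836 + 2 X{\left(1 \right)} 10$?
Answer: $4916$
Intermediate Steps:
$v{\left(R,V \right)} = 15$ ($v{\left(R,V \right)} = \left(-3\right) \left(-5\right) 1 = 15 \cdot 1 = 15$)
$X{\left(N \right)} = \frac{15 + N}{4 N}$ ($X{\left(N \right)} = \frac{\left(N + 15\right) \frac{1}{N + N}}{2} = \frac{\left(15 + N\right) \frac{1}{2 N}}{2} = \frac{\frac{1}{2} \frac{1}{N} \left(15 + N\right)}{2} = \frac{15 + N}{4 N}$)
$4836 + 2 X{\left(1 \right)} 10 = 4836 + 2 \frac{15 + 1}{4 \cdot 1} \cdot 10 = 4836 + 2 \cdot \frac{1}{4} \cdot 1 \cdot 16 \cdot 10 = 4836 + 2 \cdot 4 \cdot 10 = 4836 + 8 \cdot 10 = 4836 + 80 = 4916$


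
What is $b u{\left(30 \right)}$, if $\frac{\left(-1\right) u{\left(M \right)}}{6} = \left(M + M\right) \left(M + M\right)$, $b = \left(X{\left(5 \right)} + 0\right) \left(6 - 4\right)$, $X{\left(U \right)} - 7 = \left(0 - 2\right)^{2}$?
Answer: $-475200$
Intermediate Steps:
$X{\left(U \right)} = 11$ ($X{\left(U \right)} = 7 + \left(0 - 2\right)^{2} = 7 + \left(-2\right)^{2} = 7 + 4 = 11$)
$b = 22$ ($b = \left(11 + 0\right) \left(6 - 4\right) = 11 \cdot 2 = 22$)
$u{\left(M \right)} = - 24 M^{2}$ ($u{\left(M \right)} = - 6 \left(M + M\right) \left(M + M\right) = - 6 \cdot 2 M 2 M = - 6 \cdot 4 M^{2} = - 24 M^{2}$)
$b u{\left(30 \right)} = 22 \left(- 24 \cdot 30^{2}\right) = 22 \left(\left(-24\right) 900\right) = 22 \left(-21600\right) = -475200$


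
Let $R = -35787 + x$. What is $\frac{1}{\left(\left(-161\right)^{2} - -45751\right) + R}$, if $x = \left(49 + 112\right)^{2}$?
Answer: $\frac{1}{61806} \approx 1.618 \cdot 10^{-5}$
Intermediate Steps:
$x = 25921$ ($x = 161^{2} = 25921$)
$R = -9866$ ($R = -35787 + 25921 = -9866$)
$\frac{1}{\left(\left(-161\right)^{2} - -45751\right) + R} = \frac{1}{\left(\left(-161\right)^{2} - -45751\right) - 9866} = \frac{1}{\left(25921 + 45751\right) - 9866} = \frac{1}{71672 - 9866} = \frac{1}{61806}$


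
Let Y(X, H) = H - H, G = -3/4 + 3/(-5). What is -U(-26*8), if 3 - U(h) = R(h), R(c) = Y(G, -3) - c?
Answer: 205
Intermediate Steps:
G = -27/20 (G = -3*1/4 + 3*(-1/5) = -3/4 - 3/5 = -27/20 ≈ -1.3500)
Y(X, H) = 0
R(c) = -c (R(c) = 0 - c = -c)
U(h) = 3 + h (U(h) = 3 - (-1)*h = 3 + h)
-U(-26*8) = -(3 - 26*8) = -(3 - 208) = -1*(-205) = 205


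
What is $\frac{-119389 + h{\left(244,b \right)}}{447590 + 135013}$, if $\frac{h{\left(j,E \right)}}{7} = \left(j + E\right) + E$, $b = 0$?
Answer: $- \frac{39227}{194201} \approx -0.20199$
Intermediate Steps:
$h{\left(j,E \right)} = 7 j + 14 E$ ($h{\left(j,E \right)} = 7 \left(\left(j + E\right) + E\right) = 7 \left(\left(E + j\right) + E\right) = 7 \left(j + 2 E\right) = 7 j + 14 E$)
$\frac{-119389 + h{\left(244,b \right)}}{447590 + 135013} = \frac{-119389 + \left(7 \cdot 244 + 14 \cdot 0\right)}{447590 + 135013} = \frac{-119389 + \left(1708 + 0\right)}{582603} = \left(-119389 + 1708\right) \frac{1}{582603} = \left(-117681\right) \frac{1}{582603} = - \frac{39227}{194201}$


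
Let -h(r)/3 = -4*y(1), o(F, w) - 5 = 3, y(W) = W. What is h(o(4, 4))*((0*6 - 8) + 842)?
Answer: 10008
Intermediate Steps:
o(F, w) = 8 (o(F, w) = 5 + 3 = 8)
h(r) = 12 (h(r) = -(-12) = -3*(-4) = 12)
h(o(4, 4))*((0*6 - 8) + 842) = 12*((0*6 - 8) + 842) = 12*((0 - 8) + 842) = 12*(-8 + 842) = 12*834 = 10008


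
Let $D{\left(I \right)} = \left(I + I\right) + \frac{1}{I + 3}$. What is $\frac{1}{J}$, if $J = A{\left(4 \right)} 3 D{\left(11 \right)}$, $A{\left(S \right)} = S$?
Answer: $\frac{7}{1854} \approx 0.0037756$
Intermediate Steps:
$D{\left(I \right)} = \frac{1}{3 + I} + 2 I$ ($D{\left(I \right)} = 2 I + \frac{1}{3 + I} = \frac{1}{3 + I} + 2 I$)
$J = \frac{1854}{7}$ ($J = 4 \cdot 3 \frac{1 + 2 \cdot 11^{2} + 6 \cdot 11}{3 + 11} = 12 \frac{1 + 2 \cdot 121 + 66}{14} = 12 \frac{1 + 242 + 66}{14} = 12 \cdot \frac{1}{14} \cdot 309 = 12 \cdot \frac{309}{14} = \frac{1854}{7} \approx 264.86$)
$\frac{1}{J} = \frac{1}{\frac{1854}{7}} = \frac{7}{1854}$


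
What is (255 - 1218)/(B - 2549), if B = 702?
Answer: 963/1847 ≈ 0.52139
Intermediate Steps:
(255 - 1218)/(B - 2549) = (255 - 1218)/(702 - 2549) = -963/(-1847) = -963*(-1/1847) = 963/1847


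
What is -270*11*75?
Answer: -222750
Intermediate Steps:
-270*11*75 = -54*55*75 = -2970*75 = -222750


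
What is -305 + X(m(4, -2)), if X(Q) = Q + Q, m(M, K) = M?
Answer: -297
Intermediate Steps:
X(Q) = 2*Q
-305 + X(m(4, -2)) = -305 + 2*4 = -305 + 8 = -297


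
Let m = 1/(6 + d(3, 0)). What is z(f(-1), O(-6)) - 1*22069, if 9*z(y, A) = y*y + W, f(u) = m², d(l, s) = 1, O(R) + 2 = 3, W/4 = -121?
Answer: -159350368/7203 ≈ -22123.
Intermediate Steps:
W = -484 (W = 4*(-121) = -484)
O(R) = 1 (O(R) = -2 + 3 = 1)
m = ⅐ (m = 1/(6 + 1) = 1/7 = ⅐ ≈ 0.14286)
f(u) = 1/49 (f(u) = (⅐)² = 1/49)
z(y, A) = -484/9 + y²/9 (z(y, A) = (y*y - 484)/9 = (y² - 484)/9 = (-484 + y²)/9 = -484/9 + y²/9)
z(f(-1), O(-6)) - 1*22069 = (-484/9 + (1/49)²/9) - 1*22069 = (-484/9 + (⅑)*(1/2401)) - 22069 = (-484/9 + 1/21609) - 22069 = -387361/7203 - 22069 = -159350368/7203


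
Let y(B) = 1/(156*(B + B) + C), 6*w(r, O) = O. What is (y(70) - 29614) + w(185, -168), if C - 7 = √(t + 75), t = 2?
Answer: -2021124234471/68184476 - √77/477291332 ≈ -29642.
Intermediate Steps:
w(r, O) = O/6
C = 7 + √77 (C = 7 + √(2 + 75) = 7 + √77 ≈ 15.775)
y(B) = 1/(7 + √77 + 312*B) (y(B) = 1/(156*(B + B) + (7 + √77)) = 1/(156*(2*B) + (7 + √77)) = 1/(312*B + (7 + √77)) = 1/(7 + √77 + 312*B))
(y(70) - 29614) + w(185, -168) = (1/(7 + √77 + 312*70) - 29614) + (⅙)*(-168) = (1/(7 + √77 + 21840) - 29614) - 28 = (1/(21847 + √77) - 29614) - 28 = (-29614 + 1/(21847 + √77)) - 28 = -29642 + 1/(21847 + √77)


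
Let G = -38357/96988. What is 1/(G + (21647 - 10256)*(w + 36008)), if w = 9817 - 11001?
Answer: 96988/38473217647435 ≈ 2.5209e-9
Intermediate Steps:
w = -1184
G = -38357/96988 (G = -38357*1/96988 = -38357/96988 ≈ -0.39548)
1/(G + (21647 - 10256)*(w + 36008)) = 1/(-38357/96988 + (21647 - 10256)*(-1184 + 36008)) = 1/(-38357/96988 + 11391*34824) = 1/(-38357/96988 + 396680184) = 1/(38473217647435/96988) = 96988/38473217647435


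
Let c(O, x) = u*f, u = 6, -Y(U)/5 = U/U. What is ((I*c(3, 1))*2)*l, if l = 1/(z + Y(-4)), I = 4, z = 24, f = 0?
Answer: 0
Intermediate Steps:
Y(U) = -5 (Y(U) = -5*U/U = -5*1 = -5)
c(O, x) = 0 (c(O, x) = 6*0 = 0)
l = 1/19 (l = 1/(24 - 5) = 1/19 ≈ 0.052632)
((I*c(3, 1))*2)*l = ((4*0)*2)*(1/19) = (0*2)*(1/19) = 0*(1/19) = 0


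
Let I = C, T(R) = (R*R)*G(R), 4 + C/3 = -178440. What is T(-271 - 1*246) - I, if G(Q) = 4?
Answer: 1604488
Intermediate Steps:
C = -535332 (C = -12 + 3*(-178440) = -12 - 535320 = -535332)
T(R) = 4*R**2 (T(R) = (R*R)*4 = R**2*4 = 4*R**2)
I = -535332
T(-271 - 1*246) - I = 4*(-271 - 1*246)**2 - 1*(-535332) = 4*(-271 - 246)**2 + 535332 = 4*(-517)**2 + 535332 = 4*267289 + 535332 = 1069156 + 535332 = 1604488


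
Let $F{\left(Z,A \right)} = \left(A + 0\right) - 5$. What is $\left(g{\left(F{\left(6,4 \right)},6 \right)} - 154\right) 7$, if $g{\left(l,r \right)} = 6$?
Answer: $-1036$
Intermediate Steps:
$F{\left(Z,A \right)} = -5 + A$ ($F{\left(Z,A \right)} = A - 5 = -5 + A$)
$\left(g{\left(F{\left(6,4 \right)},6 \right)} - 154\right) 7 = \left(6 - 154\right) 7 = \left(-148\right) 7 = -1036$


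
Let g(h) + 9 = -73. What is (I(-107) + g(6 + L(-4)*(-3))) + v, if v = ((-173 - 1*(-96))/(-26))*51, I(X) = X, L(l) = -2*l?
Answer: -987/26 ≈ -37.962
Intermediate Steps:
g(h) = -82 (g(h) = -9 - 73 = -82)
v = 3927/26 (v = ((-173 + 96)*(-1/26))*51 = -77*(-1/26)*51 = (77/26)*51 = 3927/26 ≈ 151.04)
(I(-107) + g(6 + L(-4)*(-3))) + v = (-107 - 82) + 3927/26 = -189 + 3927/26 = -987/26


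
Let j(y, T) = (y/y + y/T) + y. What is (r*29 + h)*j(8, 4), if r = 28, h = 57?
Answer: 9559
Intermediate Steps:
j(y, T) = 1 + y + y/T (j(y, T) = (1 + y/T) + y = 1 + y + y/T)
(r*29 + h)*j(8, 4) = (28*29 + 57)*(1 + 8 + 8/4) = (812 + 57)*(1 + 8 + 8*(¼)) = 869*(1 + 8 + 2) = 869*11 = 9559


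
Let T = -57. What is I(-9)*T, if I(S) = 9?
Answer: -513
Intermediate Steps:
I(-9)*T = 9*(-57) = -513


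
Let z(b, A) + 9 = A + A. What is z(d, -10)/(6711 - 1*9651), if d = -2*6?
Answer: 29/2940 ≈ 0.0098639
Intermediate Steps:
d = -12
z(b, A) = -9 + 2*A (z(b, A) = -9 + (A + A) = -9 + 2*A)
z(d, -10)/(6711 - 1*9651) = (-9 + 2*(-10))/(6711 - 1*9651) = (-9 - 20)/(6711 - 9651) = -29/(-2940) = -29*(-1/2940) = 29/2940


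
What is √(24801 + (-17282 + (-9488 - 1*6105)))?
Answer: I*√8074 ≈ 89.855*I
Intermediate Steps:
√(24801 + (-17282 + (-9488 - 1*6105))) = √(24801 + (-17282 + (-9488 - 6105))) = √(24801 + (-17282 - 15593)) = √(24801 - 32875) = √(-8074) = I*√8074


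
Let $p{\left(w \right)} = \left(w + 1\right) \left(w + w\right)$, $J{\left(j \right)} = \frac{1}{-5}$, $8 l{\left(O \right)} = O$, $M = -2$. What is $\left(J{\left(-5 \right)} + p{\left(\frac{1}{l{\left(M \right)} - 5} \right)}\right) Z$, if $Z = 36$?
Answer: $- \frac{4484}{245} \approx -18.302$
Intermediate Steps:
$l{\left(O \right)} = \frac{O}{8}$
$J{\left(j \right)} = - \frac{1}{5}$
$p{\left(w \right)} = 2 w \left(1 + w\right)$ ($p{\left(w \right)} = \left(1 + w\right) 2 w = 2 w \left(1 + w\right)$)
$\left(J{\left(-5 \right)} + p{\left(\frac{1}{l{\left(M \right)} - 5} \right)}\right) Z = \left(- \frac{1}{5} + \frac{2 \left(1 + \frac{1}{\frac{1}{8} \left(-2\right) - 5}\right)}{\frac{1}{8} \left(-2\right) - 5}\right) 36 = \left(- \frac{1}{5} + \frac{2 \left(1 + \frac{1}{- \frac{1}{4} - 5}\right)}{- \frac{1}{4} - 5}\right) 36 = \left(- \frac{1}{5} + \frac{2 \left(1 + \frac{1}{- \frac{21}{4}}\right)}{- \frac{21}{4}}\right) 36 = \left(- \frac{1}{5} + 2 \left(- \frac{4}{21}\right) \left(1 - \frac{4}{21}\right)\right) 36 = \left(- \frac{1}{5} + 2 \left(- \frac{4}{21}\right) \frac{17}{21}\right) 36 = \left(- \frac{1}{5} - \frac{136}{441}\right) 36 = \left(- \frac{1121}{2205}\right) 36 = - \frac{4484}{245}$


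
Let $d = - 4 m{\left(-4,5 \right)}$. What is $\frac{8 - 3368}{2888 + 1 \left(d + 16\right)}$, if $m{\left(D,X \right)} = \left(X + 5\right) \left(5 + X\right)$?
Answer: $- \frac{420}{313} \approx -1.3419$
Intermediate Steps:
$m{\left(D,X \right)} = \left(5 + X\right)^{2}$ ($m{\left(D,X \right)} = \left(5 + X\right) \left(5 + X\right) = \left(5 + X\right)^{2}$)
$d = -400$ ($d = - 4 \left(5 + 5\right)^{2} = - 4 \cdot 10^{2} = \left(-4\right) 100 = -400$)
$\frac{8 - 3368}{2888 + 1 \left(d + 16\right)} = \frac{8 - 3368}{2888 + 1 \left(-400 + 16\right)} = - \frac{3360}{2888 + 1 \left(-384\right)} = - \frac{3360}{2888 - 384} = - \frac{3360}{2504} = \left(-3360\right) \frac{1}{2504} = - \frac{420}{313}$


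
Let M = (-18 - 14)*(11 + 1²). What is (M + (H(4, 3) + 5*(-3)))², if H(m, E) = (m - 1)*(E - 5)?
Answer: 164025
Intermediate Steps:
H(m, E) = (-1 + m)*(-5 + E)
M = -384 (M = -32*(11 + 1) = -32*12 = -384)
(M + (H(4, 3) + 5*(-3)))² = (-384 + ((5 - 1*3 - 5*4 + 3*4) + 5*(-3)))² = (-384 + ((5 - 3 - 20 + 12) - 15))² = (-384 + (-6 - 15))² = (-384 - 21)² = (-405)² = 164025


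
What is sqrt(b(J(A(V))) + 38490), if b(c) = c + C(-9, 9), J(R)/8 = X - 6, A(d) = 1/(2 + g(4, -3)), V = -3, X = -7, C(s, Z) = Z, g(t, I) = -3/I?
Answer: sqrt(38395) ≈ 195.95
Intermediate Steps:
A(d) = 1/3 (A(d) = 1/(2 - 3/(-3)) = 1/(2 - 3*(-1/3)) = 1/(2 + 1) = 1/3)
J(R) = -104 (J(R) = 8*(-7 - 6) = 8*(-13) = -104)
b(c) = 9 + c (b(c) = c + 9 = 9 + c)
sqrt(b(J(A(V))) + 38490) = sqrt((9 - 104) + 38490) = sqrt(-95 + 38490) = sqrt(38395)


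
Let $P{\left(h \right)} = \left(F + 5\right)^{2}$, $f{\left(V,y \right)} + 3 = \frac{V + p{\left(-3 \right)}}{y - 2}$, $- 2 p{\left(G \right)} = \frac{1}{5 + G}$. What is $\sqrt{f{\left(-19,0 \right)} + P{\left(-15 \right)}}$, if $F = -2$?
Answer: $\frac{5 \sqrt{10}}{4} \approx 3.9528$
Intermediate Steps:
$p{\left(G \right)} = - \frac{1}{2 \left(5 + G\right)}$
$f{\left(V,y \right)} = -3 + \frac{- \frac{1}{4} + V}{-2 + y}$ ($f{\left(V,y \right)} = -3 + \frac{V - \frac{1}{10 + 2 \left(-3\right)}}{y - 2} = -3 + \frac{V - \frac{1}{10 - 6}}{-2 + y} = -3 + \frac{V - \frac{1}{4}}{-2 + y} = -3 + \frac{- \frac{1}{4} + V}{-2 + y}$)
$P{\left(h \right)} = 9$ ($P{\left(h \right)} = \left(-2 + 5\right)^{2} = 3^{2} = 9$)
$\sqrt{f{\left(-19,0 \right)} + P{\left(-15 \right)}} = \sqrt{\frac{\frac{23}{4} - 19 - 0}{-2 + 0} + 9} = \sqrt{\frac{\frac{23}{4} - 19 + 0}{-2} + 9} = \sqrt{\left(- \frac{1}{2}\right) \left(- \frac{53}{4}\right) + 9} = \sqrt{\frac{53}{8} + 9} = \sqrt{\frac{125}{8}} = \frac{5 \sqrt{10}}{4}$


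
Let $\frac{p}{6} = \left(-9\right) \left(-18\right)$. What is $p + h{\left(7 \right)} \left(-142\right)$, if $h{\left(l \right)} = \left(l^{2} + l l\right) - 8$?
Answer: $-11808$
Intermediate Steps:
$h{\left(l \right)} = -8 + 2 l^{2}$ ($h{\left(l \right)} = \left(l^{2} + l^{2}\right) - 8 = 2 l^{2} - 8 = -8 + 2 l^{2}$)
$p = 972$ ($p = 6 \left(\left(-9\right) \left(-18\right)\right) = 6 \cdot 162 = 972$)
$p + h{\left(7 \right)} \left(-142\right) = 972 + \left(-8 + 2 \cdot 7^{2}\right) \left(-142\right) = 972 + \left(-8 + 2 \cdot 49\right) \left(-142\right) = 972 + \left(-8 + 98\right) \left(-142\right) = 972 + 90 \left(-142\right) = 972 - 12780 = -11808$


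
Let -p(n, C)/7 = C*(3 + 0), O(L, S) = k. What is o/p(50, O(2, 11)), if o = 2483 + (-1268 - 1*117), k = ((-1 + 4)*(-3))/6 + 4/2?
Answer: -732/7 ≈ -104.57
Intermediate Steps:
k = ½ (k = (3*(-3))*(⅙) + 4*(½) = -9*⅙ + 2 = -3/2 + 2 = ½ ≈ 0.50000)
O(L, S) = ½
p(n, C) = -21*C (p(n, C) = -7*C*(3 + 0) = -7*C*3 = -21*C)
o = 1098 (o = 2483 + (-1268 - 117) = 2483 - 1385 = 1098)
o/p(50, O(2, 11)) = 1098/((-21*½)) = 1098/(-21/2) = 1098*(-2/21) = -732/7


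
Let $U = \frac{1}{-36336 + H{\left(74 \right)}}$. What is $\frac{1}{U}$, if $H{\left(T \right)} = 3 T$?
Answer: $-36114$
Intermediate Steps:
$U = - \frac{1}{36114}$ ($U = \frac{1}{-36336 + 3 \cdot 74} = \frac{1}{-36336 + 222} = \frac{1}{-36114} = - \frac{1}{36114} \approx -2.769 \cdot 10^{-5}$)
$\frac{1}{U} = \frac{1}{- \frac{1}{36114}} = -36114$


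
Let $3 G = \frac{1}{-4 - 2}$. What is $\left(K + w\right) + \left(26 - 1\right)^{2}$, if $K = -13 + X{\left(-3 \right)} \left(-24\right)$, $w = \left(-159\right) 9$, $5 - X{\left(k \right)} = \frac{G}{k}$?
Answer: $- \frac{8447}{9} \approx -938.56$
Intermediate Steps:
$G = - \frac{1}{18}$ ($G = \frac{1}{3 \left(-4 - 2\right)} = \frac{1}{3 \left(-6\right)} = \frac{1}{3} \left(- \frac{1}{6}\right) = - \frac{1}{18} \approx -0.055556$)
$X{\left(k \right)} = 5 + \frac{1}{18 k}$ ($X{\left(k \right)} = 5 - - \frac{1}{18 k} = 5 + \frac{1}{18 k}$)
$w = -1431$
$K = - \frac{1193}{9}$ ($K = -13 + \left(5 + \frac{1}{18 \left(-3\right)}\right) \left(-24\right) = -13 + \left(5 + \frac{1}{18} \left(- \frac{1}{3}\right)\right) \left(-24\right) = -13 + \left(5 - \frac{1}{54}\right) \left(-24\right) = -13 + \frac{269}{54} \left(-24\right) = -13 - \frac{1076}{9} = - \frac{1193}{9} \approx -132.56$)
$\left(K + w\right) + \left(26 - 1\right)^{2} = \left(- \frac{1193}{9} - 1431\right) + \left(26 - 1\right)^{2} = - \frac{14072}{9} + 25^{2} = - \frac{14072}{9} + 625 = - \frac{8447}{9}$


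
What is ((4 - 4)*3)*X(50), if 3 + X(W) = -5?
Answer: 0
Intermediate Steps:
X(W) = -8 (X(W) = -3 - 5 = -8)
((4 - 4)*3)*X(50) = ((4 - 4)*3)*(-8) = (0*3)*(-8) = 0*(-8) = 0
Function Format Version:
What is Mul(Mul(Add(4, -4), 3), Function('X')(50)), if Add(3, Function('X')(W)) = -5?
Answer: 0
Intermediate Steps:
Function('X')(W) = -8 (Function('X')(W) = Add(-3, -5) = -8)
Mul(Mul(Add(4, -4), 3), Function('X')(50)) = Mul(Mul(Add(4, -4), 3), -8) = Mul(Mul(0, 3), -8) = Mul(0, -8) = 0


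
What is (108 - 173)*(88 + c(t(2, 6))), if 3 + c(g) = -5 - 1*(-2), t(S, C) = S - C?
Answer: -5330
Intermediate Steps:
c(g) = -6 (c(g) = -3 + (-5 - 1*(-2)) = -3 + (-5 + 2) = -3 - 3 = -6)
(108 - 173)*(88 + c(t(2, 6))) = (108 - 173)*(88 - 6) = -65*82 = -5330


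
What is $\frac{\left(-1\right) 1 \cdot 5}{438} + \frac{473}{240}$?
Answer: $\frac{11443}{5840} \approx 1.9594$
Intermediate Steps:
$\frac{\left(-1\right) 1 \cdot 5}{438} + \frac{473}{240} = \left(-1\right) 5 \cdot \frac{1}{438} + 473 \cdot \frac{1}{240} = \left(-5\right) \frac{1}{438} + \frac{473}{240} = - \frac{5}{438} + \frac{473}{240} = \frac{11443}{5840}$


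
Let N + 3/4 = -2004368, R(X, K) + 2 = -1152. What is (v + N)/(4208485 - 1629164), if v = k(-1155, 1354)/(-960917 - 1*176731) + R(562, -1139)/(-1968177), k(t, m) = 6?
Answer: -747994548334701695/962556439260245736 ≈ -0.77709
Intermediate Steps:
R(X, K) = -1154 (R(X, K) = -2 - 1152 = -1154)
N = -8017475/4 (N = -¾ - 2004368 = -8017475/4 ≈ -2.0044e+6)
v = 216839455/373182104616 (v = 6/(-960917 - 1*176731) - 1154/(-1968177) = 6/(-960917 - 176731) - 1154*(-1/1968177) = 6/(-1137648) + 1154/1968177 = 6*(-1/1137648) + 1154/1968177 = -1/189608 + 1154/1968177 = 216839455/373182104616 ≈ 0.00058105)
(v + N)/(4208485 - 1629164) = (216839455/373182104616 - 8017475/4)/(4208485 - 1629164) = -747994548334701695/373182104616/2579321 = -747994548334701695/373182104616*1/2579321 = -747994548334701695/962556439260245736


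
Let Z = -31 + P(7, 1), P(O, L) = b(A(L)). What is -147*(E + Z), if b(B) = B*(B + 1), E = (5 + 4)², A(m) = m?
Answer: -7644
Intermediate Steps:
E = 81 (E = 9² = 81)
b(B) = B*(1 + B)
P(O, L) = L*(1 + L)
Z = -29 (Z = -31 + 1*(1 + 1) = -31 + 1*2 = -31 + 2 = -29)
-147*(E + Z) = -147*(81 - 29) = -147*52 = -7644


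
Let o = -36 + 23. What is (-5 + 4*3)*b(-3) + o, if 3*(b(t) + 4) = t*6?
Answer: -83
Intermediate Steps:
b(t) = -4 + 2*t (b(t) = -4 + (t*6)/3 = -4 + (6*t)/3 = -4 + 2*t)
o = -13
(-5 + 4*3)*b(-3) + o = (-5 + 4*3)*(-4 + 2*(-3)) - 13 = (-5 + 12)*(-4 - 6) - 13 = 7*(-10) - 13 = -70 - 13 = -83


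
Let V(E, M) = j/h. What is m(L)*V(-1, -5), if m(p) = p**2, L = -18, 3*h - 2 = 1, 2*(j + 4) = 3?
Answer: -810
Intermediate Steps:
j = -5/2 (j = -4 + (1/2)*3 = -4 + 3/2 = -5/2 ≈ -2.5000)
h = 1 (h = 2/3 + (1/3)*1 = 2/3 + 1/3 = 1)
V(E, M) = -5/2 (V(E, M) = -5/2/1 = -5/2*1 = -5/2)
m(L)*V(-1, -5) = (-18)**2*(-5/2) = 324*(-5/2) = -810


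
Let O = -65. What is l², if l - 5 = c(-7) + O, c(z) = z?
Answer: 4489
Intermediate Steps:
l = -67 (l = 5 + (-7 - 65) = 5 - 72 = -67)
l² = (-67)² = 4489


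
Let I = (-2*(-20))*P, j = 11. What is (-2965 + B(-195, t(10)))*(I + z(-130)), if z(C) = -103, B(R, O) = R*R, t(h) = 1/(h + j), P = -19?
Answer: -30256780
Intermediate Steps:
t(h) = 1/(11 + h) (t(h) = 1/(h + 11) = 1/(11 + h))
I = -760 (I = -2*(-20)*(-19) = 40*(-19) = -760)
B(R, O) = R²
(-2965 + B(-195, t(10)))*(I + z(-130)) = (-2965 + (-195)²)*(-760 - 103) = (-2965 + 38025)*(-863) = 35060*(-863) = -30256780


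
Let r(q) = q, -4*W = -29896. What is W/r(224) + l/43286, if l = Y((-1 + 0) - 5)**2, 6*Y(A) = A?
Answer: 80879947/2424016 ≈ 33.366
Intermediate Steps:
W = 7474 (W = -1/4*(-29896) = 7474)
Y(A) = A/6
l = 1 (l = (((-1 + 0) - 5)/6)**2 = ((-1 - 5)/6)**2 = ((1/6)*(-6))**2 = (-1)**2 = 1)
W/r(224) + l/43286 = 7474/224 + 1/43286 = 7474*(1/224) + 1*(1/43286) = 3737/112 + 1/43286 = 80879947/2424016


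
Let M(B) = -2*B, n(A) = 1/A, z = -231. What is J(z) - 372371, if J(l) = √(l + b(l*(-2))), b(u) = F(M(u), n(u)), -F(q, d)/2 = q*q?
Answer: -372371 + I*√1707783 ≈ -3.7237e+5 + 1306.8*I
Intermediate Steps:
n(A) = 1/A
F(q, d) = -2*q² (F(q, d) = -2*q*q = -2*q²)
b(u) = -8*u² (b(u) = -2*4*u² = -8*u²)
J(l) = √(l - 32*l²) (J(l) = √(l - 8*4*l²) = √(l - 32*l²))
J(z) - 372371 = √(-231*(1 - 32*(-231))) - 372371 = √(-231*(1 + 7392)) - 372371 = √(-231*7393) - 372371 = √(-1707783) - 372371 = I*√1707783 - 372371 = -372371 + I*√1707783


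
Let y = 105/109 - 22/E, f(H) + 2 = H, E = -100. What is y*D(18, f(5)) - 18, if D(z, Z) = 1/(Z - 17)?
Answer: -1379849/76300 ≈ -18.085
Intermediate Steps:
f(H) = -2 + H
D(z, Z) = 1/(-17 + Z)
y = 6449/5450 (y = 105/109 - 22/(-100) = 105*(1/109) - 22*(-1/100) = 105/109 + 11/50 = 6449/5450 ≈ 1.1833)
y*D(18, f(5)) - 18 = 6449/(5450*(-17 + (-2 + 5))) - 18 = 6449/(5450*(-17 + 3)) - 18 = (6449/5450)/(-14) - 18 = (6449/5450)*(-1/14) - 18 = -6449/76300 - 18 = -1379849/76300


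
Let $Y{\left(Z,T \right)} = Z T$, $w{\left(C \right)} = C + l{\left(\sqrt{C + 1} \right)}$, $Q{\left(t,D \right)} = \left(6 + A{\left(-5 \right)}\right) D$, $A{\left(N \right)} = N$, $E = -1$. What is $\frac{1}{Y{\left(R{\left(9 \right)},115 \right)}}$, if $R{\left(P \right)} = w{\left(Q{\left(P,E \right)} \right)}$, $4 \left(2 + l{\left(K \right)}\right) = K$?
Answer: $- \frac{1}{345} \approx -0.0028986$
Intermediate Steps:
$l{\left(K \right)} = -2 + \frac{K}{4}$
$Q{\left(t,D \right)} = D$ ($Q{\left(t,D \right)} = \left(6 - 5\right) D = 1 D = D$)
$w{\left(C \right)} = -2 + C + \frac{\sqrt{1 + C}}{4}$ ($w{\left(C \right)} = C + \left(-2 + \frac{\sqrt{C + 1}}{4}\right) = C + \left(-2 + \frac{\sqrt{1 + C}}{4}\right) = -2 + C + \frac{\sqrt{1 + C}}{4}$)
$R{\left(P \right)} = -3$ ($R{\left(P \right)} = -2 - 1 + \frac{\sqrt{1 - 1}}{4} = -2 - 1 + \frac{\sqrt{0}}{4} = -2 - 1 + \frac{1}{4} \cdot 0 = -2 - 1 + 0 = -3$)
$Y{\left(Z,T \right)} = T Z$
$\frac{1}{Y{\left(R{\left(9 \right)},115 \right)}} = \frac{1}{115 \left(-3\right)} = \frac{1}{-345} = - \frac{1}{345}$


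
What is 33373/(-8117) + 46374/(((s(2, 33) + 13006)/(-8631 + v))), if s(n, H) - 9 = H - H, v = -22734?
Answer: -2361355465853/21128551 ≈ -1.1176e+5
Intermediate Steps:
s(n, H) = 9 (s(n, H) = 9 + (H - H) = 9 + 0 = 9)
33373/(-8117) + 46374/(((s(2, 33) + 13006)/(-8631 + v))) = 33373/(-8117) + 46374/(((9 + 13006)/(-8631 - 22734))) = 33373*(-1/8117) + 46374/((13015/(-31365))) = -33373/8117 + 46374/((13015*(-1/31365))) = -33373/8117 + 46374/(-2603/6273) = -33373/8117 + 46374*(-6273/2603) = -33373/8117 - 290904102/2603 = -2361355465853/21128551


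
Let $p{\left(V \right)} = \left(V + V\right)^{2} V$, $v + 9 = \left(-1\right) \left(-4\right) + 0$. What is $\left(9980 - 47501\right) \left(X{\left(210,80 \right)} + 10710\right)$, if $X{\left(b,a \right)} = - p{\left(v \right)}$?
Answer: $-420610410$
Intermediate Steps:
$v = -5$ ($v = -9 + \left(\left(-1\right) \left(-4\right) + 0\right) = -9 + \left(4 + 0\right) = -9 + 4 = -5$)
$p{\left(V \right)} = 4 V^{3}$ ($p{\left(V \right)} = \left(2 V\right)^{2} V = 4 V^{2} V = 4 V^{3}$)
$X{\left(b,a \right)} = 500$ ($X{\left(b,a \right)} = - 4 \left(-5\right)^{3} = - 4 \left(-125\right) = \left(-1\right) \left(-500\right) = 500$)
$\left(9980 - 47501\right) \left(X{\left(210,80 \right)} + 10710\right) = \left(9980 - 47501\right) \left(500 + 10710\right) = \left(-37521\right) 11210 = -420610410$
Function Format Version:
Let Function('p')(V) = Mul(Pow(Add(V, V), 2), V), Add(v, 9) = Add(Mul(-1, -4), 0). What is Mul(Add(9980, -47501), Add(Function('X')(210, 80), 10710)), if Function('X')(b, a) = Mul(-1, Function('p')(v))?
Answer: -420610410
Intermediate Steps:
v = -5 (v = Add(-9, Add(Mul(-1, -4), 0)) = Add(-9, Add(4, 0)) = Add(-9, 4) = -5)
Function('p')(V) = Mul(4, Pow(V, 3)) (Function('p')(V) = Mul(Pow(Mul(2, V), 2), V) = Mul(Mul(4, Pow(V, 2)), V) = Mul(4, Pow(V, 3)))
Function('X')(b, a) = 500 (Function('X')(b, a) = Mul(-1, Mul(4, Pow(-5, 3))) = Mul(-1, Mul(4, -125)) = Mul(-1, -500) = 500)
Mul(Add(9980, -47501), Add(Function('X')(210, 80), 10710)) = Mul(Add(9980, -47501), Add(500, 10710)) = Mul(-37521, 11210) = -420610410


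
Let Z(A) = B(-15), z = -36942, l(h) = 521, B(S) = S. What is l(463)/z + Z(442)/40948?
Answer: -10944019/756350508 ≈ -0.014470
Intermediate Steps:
Z(A) = -15
l(463)/z + Z(442)/40948 = 521/(-36942) - 15/40948 = 521*(-1/36942) - 15*1/40948 = -521/36942 - 15/40948 = -10944019/756350508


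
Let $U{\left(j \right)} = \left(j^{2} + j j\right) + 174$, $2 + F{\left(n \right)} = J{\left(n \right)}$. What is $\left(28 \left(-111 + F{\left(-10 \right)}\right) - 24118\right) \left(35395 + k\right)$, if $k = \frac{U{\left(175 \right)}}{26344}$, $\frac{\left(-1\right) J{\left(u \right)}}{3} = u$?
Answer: $- \frac{3082169766546}{3293} \approx -9.3598 \cdot 10^{8}$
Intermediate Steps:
$J{\left(u \right)} = - 3 u$
$F{\left(n \right)} = -2 - 3 n$
$U{\left(j \right)} = 174 + 2 j^{2}$ ($U{\left(j \right)} = \left(j^{2} + j^{2}\right) + 174 = 2 j^{2} + 174 = 174 + 2 j^{2}$)
$k = \frac{7678}{3293}$ ($k = \frac{174 + 2 \cdot 175^{2}}{26344} = \left(174 + 2 \cdot 30625\right) \frac{1}{26344} = \left(174 + 61250\right) \frac{1}{26344} = 61424 \cdot \frac{1}{26344} = \frac{7678}{3293} \approx 2.3316$)
$\left(28 \left(-111 + F{\left(-10 \right)}\right) - 24118\right) \left(35395 + k\right) = \left(28 \left(-111 - -28\right) - 24118\right) \left(35395 + \frac{7678}{3293}\right) = \left(28 \left(-111 + \left(-2 + 30\right)\right) - 24118\right) \frac{116563413}{3293} = \left(28 \left(-111 + 28\right) - 24118\right) \frac{116563413}{3293} = \left(28 \left(-83\right) - 24118\right) \frac{116563413}{3293} = \left(-2324 - 24118\right) \frac{116563413}{3293} = \left(-26442\right) \frac{116563413}{3293} = - \frac{3082169766546}{3293}$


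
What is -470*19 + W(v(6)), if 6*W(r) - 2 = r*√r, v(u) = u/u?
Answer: -17859/2 ≈ -8929.5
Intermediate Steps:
v(u) = 1
W(r) = ⅓ + r^(3/2)/6 (W(r) = ⅓ + (r*√r)/6 = ⅓ + r^(3/2)/6)
-470*19 + W(v(6)) = -470*19 + (⅓ + 1^(3/2)/6) = -8930 + (⅓ + (⅙)*1) = -8930 + (⅓ + ⅙) = -8930 + ½ = -17859/2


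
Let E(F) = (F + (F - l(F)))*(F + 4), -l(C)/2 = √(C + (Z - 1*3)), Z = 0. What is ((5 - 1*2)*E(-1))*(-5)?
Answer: 90 - 180*I ≈ 90.0 - 180.0*I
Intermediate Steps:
l(C) = -2*√(-3 + C) (l(C) = -2*√(C + (0 - 1*3)) = -2*√(C + (0 - 3)) = -2*√(C - 3) = -2*√(-3 + C))
E(F) = (4 + F)*(2*F + 2*√(-3 + F)) (E(F) = (F + (F - (-2)*√(-3 + F)))*(F + 4) = (F + (F + 2*√(-3 + F)))*(4 + F) = (2*F + 2*√(-3 + F))*(4 + F) = (4 + F)*(2*F + 2*√(-3 + F)))
((5 - 1*2)*E(-1))*(-5) = ((5 - 1*2)*(2*(-1)² + 8*(-1) + 8*√(-3 - 1) + 2*(-1)*√(-3 - 1)))*(-5) = ((5 - 2)*(2*1 - 8 + 8*√(-4) + 2*(-1)*√(-4)))*(-5) = (3*(2 - 8 + 8*(2*I) + 2*(-1)*(2*I)))*(-5) = (3*(2 - 8 + 16*I - 4*I))*(-5) = (3*(-6 + 12*I))*(-5) = (-18 + 36*I)*(-5) = 90 - 180*I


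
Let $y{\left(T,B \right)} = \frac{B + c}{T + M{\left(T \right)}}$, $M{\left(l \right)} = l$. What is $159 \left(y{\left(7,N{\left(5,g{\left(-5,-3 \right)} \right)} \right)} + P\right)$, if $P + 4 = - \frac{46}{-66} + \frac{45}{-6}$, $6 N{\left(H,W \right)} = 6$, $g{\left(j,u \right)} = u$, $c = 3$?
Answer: $- \frac{257527}{154} \approx -1672.3$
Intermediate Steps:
$N{\left(H,W \right)} = 1$ ($N{\left(H,W \right)} = \frac{1}{6} \cdot 6 = 1$)
$P = - \frac{713}{66}$ ($P = -4 + \left(- \frac{46}{-66} + \frac{45}{-6}\right) = -4 + \left(\left(-46\right) \left(- \frac{1}{66}\right) + 45 \left(- \frac{1}{6}\right)\right) = -4 + \left(\frac{23}{33} - \frac{15}{2}\right) = -4 - \frac{449}{66} = - \frac{713}{66} \approx -10.803$)
$y{\left(T,B \right)} = \frac{3 + B}{2 T}$ ($y{\left(T,B \right)} = \frac{B + 3}{T + T} = \frac{3 + B}{2 T}$)
$159 \left(y{\left(7,N{\left(5,g{\left(-5,-3 \right)} \right)} \right)} + P\right) = 159 \left(\frac{3 + 1}{2 \cdot 7} - \frac{713}{66}\right) = 159 \left(\frac{1}{2} \cdot \frac{1}{7} \cdot 4 - \frac{713}{66}\right) = 159 \left(\frac{2}{7} - \frac{713}{66}\right) = 159 \left(- \frac{4859}{462}\right) = - \frac{257527}{154}$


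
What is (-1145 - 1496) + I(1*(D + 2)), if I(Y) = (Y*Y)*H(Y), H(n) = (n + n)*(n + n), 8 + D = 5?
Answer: -2637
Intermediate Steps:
D = -3 (D = -8 + 5 = -3)
H(n) = 4*n² (H(n) = (2*n)*(2*n) = 4*n²)
I(Y) = 4*Y⁴ (I(Y) = (Y*Y)*(4*Y²) = Y²*(4*Y²) = 4*Y⁴)
(-1145 - 1496) + I(1*(D + 2)) = (-1145 - 1496) + 4*(1*(-3 + 2))⁴ = -2641 + 4*(1*(-1))⁴ = -2641 + 4*(-1)⁴ = -2641 + 4*1 = -2641 + 4 = -2637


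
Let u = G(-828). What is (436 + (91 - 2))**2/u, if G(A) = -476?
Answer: -39375/68 ≈ -579.04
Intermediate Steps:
u = -476
(436 + (91 - 2))**2/u = (436 + (91 - 2))**2/(-476) = (436 + 89)**2*(-1/476) = 525**2*(-1/476) = 275625*(-1/476) = -39375/68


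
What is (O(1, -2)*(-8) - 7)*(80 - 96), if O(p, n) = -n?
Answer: 368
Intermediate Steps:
(O(1, -2)*(-8) - 7)*(80 - 96) = (-1*(-2)*(-8) - 7)*(80 - 96) = (2*(-8) - 7)*(-16) = (-16 - 7)*(-16) = -23*(-16) = 368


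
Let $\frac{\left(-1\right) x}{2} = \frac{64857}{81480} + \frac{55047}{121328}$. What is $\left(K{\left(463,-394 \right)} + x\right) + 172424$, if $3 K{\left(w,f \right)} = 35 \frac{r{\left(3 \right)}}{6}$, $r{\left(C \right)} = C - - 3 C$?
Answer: $\frac{106547254848803}{617862840} \approx 1.7244 \cdot 10^{5}$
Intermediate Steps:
$r{\left(C \right)} = 4 C$ ($r{\left(C \right)} = C + 3 C = 4 C$)
$x = - \frac{514758319}{205954280}$ ($x = - 2 \left(\frac{64857}{81480} + \frac{55047}{121328}\right) = - 2 \left(64857 \cdot \frac{1}{81480} + 55047 \cdot \frac{1}{121328}\right) = - 2 \left(\frac{21619}{27160} + \frac{55047}{121328}\right) = \left(-2\right) \frac{514758319}{411908560} = - \frac{514758319}{205954280} \approx -2.4994$)
$K{\left(w,f \right)} = \frac{70}{3}$ ($K{\left(w,f \right)} = \frac{35 \frac{4 \cdot 3}{6}}{3} = \frac{35 \cdot 12 \cdot \frac{1}{6}}{3} = \frac{35 \cdot 2}{3} = \frac{1}{3} \cdot 70 = \frac{70}{3}$)
$\left(K{\left(463,-394 \right)} + x\right) + 172424 = \left(\frac{70}{3} - \frac{514758319}{205954280}\right) + 172424 = \frac{12872524643}{617862840} + 172424 = \frac{106547254848803}{617862840}$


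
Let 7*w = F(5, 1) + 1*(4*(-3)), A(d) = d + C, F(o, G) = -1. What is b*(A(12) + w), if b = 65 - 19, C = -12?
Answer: -598/7 ≈ -85.429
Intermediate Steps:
A(d) = -12 + d (A(d) = d - 12 = -12 + d)
b = 46
w = -13/7 (w = (-1 + 1*(4*(-3)))/7 = (-1 + 1*(-12))/7 = (-1 - 12)/7 = (1/7)*(-13) = -13/7 ≈ -1.8571)
b*(A(12) + w) = 46*((-12 + 12) - 13/7) = 46*(0 - 13/7) = 46*(-13/7) = -598/7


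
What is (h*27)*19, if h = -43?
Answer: -22059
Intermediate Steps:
(h*27)*19 = -43*27*19 = -1161*19 = -22059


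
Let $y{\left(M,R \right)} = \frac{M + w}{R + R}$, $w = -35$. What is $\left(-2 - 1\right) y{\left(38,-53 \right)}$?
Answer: $\frac{9}{106} \approx 0.084906$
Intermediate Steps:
$y{\left(M,R \right)} = \frac{-35 + M}{2 R}$ ($y{\left(M,R \right)} = \frac{M - 35}{R + R} = \frac{-35 + M}{2 R}$)
$\left(-2 - 1\right) y{\left(38,-53 \right)} = \left(-2 - 1\right) \frac{-35 + 38}{2 \left(-53\right)} = \left(-2 - 1\right) \frac{1}{2} \left(- \frac{1}{53}\right) 3 = \left(-3\right) \left(- \frac{3}{106}\right) = \frac{9}{106}$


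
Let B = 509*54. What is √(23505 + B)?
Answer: √50991 ≈ 225.81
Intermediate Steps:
B = 27486
√(23505 + B) = √(23505 + 27486) = √50991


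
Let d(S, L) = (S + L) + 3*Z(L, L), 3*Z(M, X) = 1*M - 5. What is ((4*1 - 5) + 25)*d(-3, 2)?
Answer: -96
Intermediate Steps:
Z(M, X) = -5/3 + M/3 (Z(M, X) = (1*M - 5)/3 = (M - 5)/3 = (-5 + M)/3 = -5/3 + M/3)
d(S, L) = -5 + S + 2*L (d(S, L) = (S + L) + 3*(-5/3 + L/3) = (L + S) + (-5 + L) = -5 + S + 2*L)
((4*1 - 5) + 25)*d(-3, 2) = ((4*1 - 5) + 25)*(-5 - 3 + 2*2) = ((4 - 5) + 25)*(-5 - 3 + 4) = (-1 + 25)*(-4) = 24*(-4) = -96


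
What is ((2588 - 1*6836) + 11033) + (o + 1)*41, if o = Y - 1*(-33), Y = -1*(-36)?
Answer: 9655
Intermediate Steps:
Y = 36
o = 69 (o = 36 - 1*(-33) = 36 + 33 = 69)
((2588 - 1*6836) + 11033) + (o + 1)*41 = ((2588 - 1*6836) + 11033) + (69 + 1)*41 = ((2588 - 6836) + 11033) + 70*41 = (-4248 + 11033) + 2870 = 6785 + 2870 = 9655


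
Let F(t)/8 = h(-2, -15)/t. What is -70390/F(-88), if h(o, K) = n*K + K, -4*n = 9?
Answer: 619432/15 ≈ 41295.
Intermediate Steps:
n = -9/4 (n = -¼*9 = -9/4 ≈ -2.2500)
h(o, K) = -5*K/4 (h(o, K) = -9*K/4 + K = -5*K/4)
F(t) = 150/t (F(t) = 8*((-5/4*(-15))/t) = 8*(75/(4*t)) = 150/t)
-70390/F(-88) = -70390/(150/(-88)) = -70390/(150*(-1/88)) = -70390/(-75/44) = -70390*(-44/75) = 619432/15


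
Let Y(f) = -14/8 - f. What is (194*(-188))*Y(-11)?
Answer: -337366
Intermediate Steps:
Y(f) = -7/4 - f (Y(f) = -14*⅛ - f = -7/4 - f)
(194*(-188))*Y(-11) = (194*(-188))*(-7/4 - 1*(-11)) = -36472*(-7/4 + 11) = -36472*37/4 = -337366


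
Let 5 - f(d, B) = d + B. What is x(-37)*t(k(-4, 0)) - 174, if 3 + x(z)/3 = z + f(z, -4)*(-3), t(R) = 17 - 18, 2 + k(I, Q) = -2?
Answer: 360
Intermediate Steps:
k(I, Q) = -4 (k(I, Q) = -2 - 2 = -4)
f(d, B) = 5 - B - d (f(d, B) = 5 - (d + B) = 5 - (B + d) = 5 + (-B - d) = 5 - B - d)
t(R) = -1
x(z) = -90 + 12*z (x(z) = -9 + 3*(z + (5 - 1*(-4) - z)*(-3)) = -9 + 3*(z + (5 + 4 - z)*(-3)) = -9 + 3*(z + (9 - z)*(-3)) = -9 + 3*(z + (-27 + 3*z)) = -9 + 3*(-27 + 4*z) = -9 + (-81 + 12*z) = -90 + 12*z)
x(-37)*t(k(-4, 0)) - 174 = (-90 + 12*(-37))*(-1) - 174 = (-90 - 444)*(-1) - 174 = -534*(-1) - 174 = 534 - 174 = 360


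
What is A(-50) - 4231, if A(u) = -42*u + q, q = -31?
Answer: -2162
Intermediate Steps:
A(u) = -31 - 42*u (A(u) = -42*u - 31 = -31 - 42*u)
A(-50) - 4231 = (-31 - 42*(-50)) - 4231 = (-31 + 2100) - 4231 = 2069 - 4231 = -2162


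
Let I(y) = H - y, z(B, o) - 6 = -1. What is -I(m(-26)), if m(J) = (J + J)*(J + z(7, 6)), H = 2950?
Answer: -1858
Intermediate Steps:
z(B, o) = 5 (z(B, o) = 6 - 1 = 5)
m(J) = 2*J*(5 + J) (m(J) = (J + J)*(J + 5) = (2*J)*(5 + J) = 2*J*(5 + J))
I(y) = 2950 - y
-I(m(-26)) = -(2950 - 2*(-26)*(5 - 26)) = -(2950 - 2*(-26)*(-21)) = -(2950 - 1*1092) = -(2950 - 1092) = -1*1858 = -1858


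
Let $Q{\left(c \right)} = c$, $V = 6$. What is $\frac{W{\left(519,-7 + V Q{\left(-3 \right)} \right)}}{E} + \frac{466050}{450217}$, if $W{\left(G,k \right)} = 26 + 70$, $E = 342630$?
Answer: $\frac{26620988722}{25709641785} \approx 1.0354$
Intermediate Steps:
$W{\left(G,k \right)} = 96$
$\frac{W{\left(519,-7 + V Q{\left(-3 \right)} \right)}}{E} + \frac{466050}{450217} = \frac{96}{342630} + \frac{466050}{450217} = 96 \cdot \frac{1}{342630} + 466050 \cdot \frac{1}{450217} = \frac{16}{57105} + \frac{466050}{450217} = \frac{26620988722}{25709641785}$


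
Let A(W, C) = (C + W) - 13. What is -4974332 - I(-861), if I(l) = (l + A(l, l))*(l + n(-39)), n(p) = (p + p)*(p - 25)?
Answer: 5749744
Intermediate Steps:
A(W, C) = -13 + C + W
n(p) = 2*p*(-25 + p) (n(p) = (2*p)*(-25 + p) = 2*p*(-25 + p))
I(l) = (-13 + 3*l)*(4992 + l) (I(l) = (l + (-13 + l + l))*(l + 2*(-39)*(-25 - 39)) = (l + (-13 + 2*l))*(l + 2*(-39)*(-64)) = (-13 + 3*l)*(l + 4992) = (-13 + 3*l)*(4992 + l))
-4974332 - I(-861) = -4974332 - (-64896 + 3*(-861)² + 14963*(-861)) = -4974332 - (-64896 + 3*741321 - 12883143) = -4974332 - (-64896 + 2223963 - 12883143) = -4974332 - 1*(-10724076) = -4974332 + 10724076 = 5749744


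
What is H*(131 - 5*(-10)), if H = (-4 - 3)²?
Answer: 8869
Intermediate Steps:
H = 49 (H = (-7)² = 49)
H*(131 - 5*(-10)) = 49*(131 - 5*(-10)) = 49*(131 + 50) = 49*181 = 8869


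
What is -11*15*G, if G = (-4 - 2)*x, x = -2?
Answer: -1980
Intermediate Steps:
G = 12 (G = (-4 - 2)*(-2) = -6*(-2) = 12)
-11*15*G = -11*15*12 = -165*12 = -1*1980 = -1980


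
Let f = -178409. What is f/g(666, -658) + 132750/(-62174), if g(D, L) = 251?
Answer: -5562860708/7802837 ≈ -712.93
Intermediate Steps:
f/g(666, -658) + 132750/(-62174) = -178409/251 + 132750/(-62174) = -178409*1/251 + 132750*(-1/62174) = -178409/251 - 66375/31087 = -5562860708/7802837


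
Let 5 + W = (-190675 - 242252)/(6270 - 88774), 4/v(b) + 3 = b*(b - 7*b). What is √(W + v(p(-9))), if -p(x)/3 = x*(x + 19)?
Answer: √80527021447590705390/18043748556 ≈ 0.49733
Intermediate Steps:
p(x) = -3*x*(19 + x) (p(x) = -3*x*(x + 19) = -3*x*(19 + x))
v(b) = 4/(-3 - 6*b²) (v(b) = 4/(-3 + b*(b - 7*b)) = 4/(-3 + b*(-6*b)) = 4/(-3 - 6*b²))
W = 20407/82504 (W = -5 + (-190675 - 242252)/(6270 - 88774) = -5 - 432927/(-82504) = -5 - 432927*(-1/82504) = -5 + 432927/82504 = 20407/82504 ≈ 0.24735)
√(W + v(p(-9))) = √(20407/82504 - 4/(3 + 6*(-3*(-9)*(19 - 9))²)) = √(20407/82504 - 4/(3 + 6*(-3*(-9)*10)²)) = √(20407/82504 - 4/(3 + 6*270²)) = √(20407/82504 - 4/(3 + 6*72900)) = √(20407/82504 - 4/(3 + 437400)) = √(20407/82504 - 4/437403) = √(8925753005/36087497112) = √80527021447590705390/18043748556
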